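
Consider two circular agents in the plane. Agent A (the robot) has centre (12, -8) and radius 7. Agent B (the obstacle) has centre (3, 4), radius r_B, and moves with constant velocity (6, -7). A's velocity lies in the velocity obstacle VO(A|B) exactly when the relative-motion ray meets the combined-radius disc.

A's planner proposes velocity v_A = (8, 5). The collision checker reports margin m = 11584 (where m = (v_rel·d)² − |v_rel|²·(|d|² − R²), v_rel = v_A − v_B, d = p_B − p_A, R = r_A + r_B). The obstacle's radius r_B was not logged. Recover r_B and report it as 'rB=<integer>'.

m = 11584
d = (-9, 12);  v_rel = (2, 12),  |v_rel|² = 148
v_rel×d = (2)·(12) − (12)·(-9) = 132
since m = R²·148 − 132²:  R² = (17424 + 11584) / 148 = 196
R = √196 = 14  ⇒  r_B = 14 − 7 = 7

rB=7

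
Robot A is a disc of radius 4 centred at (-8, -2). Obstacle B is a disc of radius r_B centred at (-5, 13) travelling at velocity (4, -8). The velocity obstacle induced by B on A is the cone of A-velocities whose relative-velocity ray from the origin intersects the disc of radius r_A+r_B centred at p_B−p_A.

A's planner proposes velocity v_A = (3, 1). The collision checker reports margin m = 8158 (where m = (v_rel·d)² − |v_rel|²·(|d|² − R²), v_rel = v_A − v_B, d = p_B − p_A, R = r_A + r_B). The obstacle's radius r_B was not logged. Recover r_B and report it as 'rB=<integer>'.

m = 8158
d = (3, 15);  v_rel = (-1, 9),  |v_rel|² = 82
v_rel×d = (-1)·(15) − (9)·(3) = -42
since m = R²·82 − (-42)²:  R² = (1764 + 8158) / 82 = 121
R = √121 = 11  ⇒  r_B = 11 − 4 = 7

rB=7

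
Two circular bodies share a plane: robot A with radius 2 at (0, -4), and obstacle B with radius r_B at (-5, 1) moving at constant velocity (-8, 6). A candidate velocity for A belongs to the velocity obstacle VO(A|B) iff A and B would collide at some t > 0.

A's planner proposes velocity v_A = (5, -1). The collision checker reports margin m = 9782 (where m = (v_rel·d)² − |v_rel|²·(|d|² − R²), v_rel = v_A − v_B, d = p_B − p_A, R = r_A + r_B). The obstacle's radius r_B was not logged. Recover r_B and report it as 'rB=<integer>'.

m = 9782
d = (-5, 5);  v_rel = (13, -7),  |v_rel|² = 218
v_rel×d = (13)·(5) − (-7)·(-5) = 30
since m = R²·218 − 30²:  R² = (900 + 9782) / 218 = 49
R = √49 = 7  ⇒  r_B = 7 − 2 = 5

rB=5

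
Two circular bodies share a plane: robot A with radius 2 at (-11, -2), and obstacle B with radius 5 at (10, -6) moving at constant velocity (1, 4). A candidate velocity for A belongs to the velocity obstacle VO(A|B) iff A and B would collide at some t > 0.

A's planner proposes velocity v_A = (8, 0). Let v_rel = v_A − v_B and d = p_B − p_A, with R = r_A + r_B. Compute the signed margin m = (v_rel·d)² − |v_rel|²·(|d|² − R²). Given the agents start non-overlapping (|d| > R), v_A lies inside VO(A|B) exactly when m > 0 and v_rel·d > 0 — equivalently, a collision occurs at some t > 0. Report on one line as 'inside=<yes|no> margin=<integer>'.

d = (21, -4),  |d|² = 457;  R = 2+5 = 7,  c = 457−7² = 408
v_rel = (7, -4),  |v_rel|² = 65;  v_rel·d = (7)·(21) + (-4)·(-4) = 163
65·t² − 326·t + 408 = 0  ⇒  m = 163² − 65·408 = 49
m = 49 > 0,  v_rel·d = 163 > 0  ⇒  inside

inside=yes margin=49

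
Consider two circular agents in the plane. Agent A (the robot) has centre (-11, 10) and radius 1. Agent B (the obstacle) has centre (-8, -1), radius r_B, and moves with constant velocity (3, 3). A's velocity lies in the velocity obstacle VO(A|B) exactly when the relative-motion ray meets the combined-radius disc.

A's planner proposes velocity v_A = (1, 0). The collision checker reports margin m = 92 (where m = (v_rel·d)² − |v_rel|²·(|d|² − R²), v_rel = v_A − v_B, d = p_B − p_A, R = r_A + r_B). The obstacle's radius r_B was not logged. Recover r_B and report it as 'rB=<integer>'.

m = 92
d = (3, -11);  v_rel = (-2, -3),  |v_rel|² = 13
v_rel×d = (-2)·(-11) − (-3)·(3) = 31
since m = R²·13 − 31²:  R² = (961 + 92) / 13 = 81
R = √81 = 9  ⇒  r_B = 9 − 1 = 8

rB=8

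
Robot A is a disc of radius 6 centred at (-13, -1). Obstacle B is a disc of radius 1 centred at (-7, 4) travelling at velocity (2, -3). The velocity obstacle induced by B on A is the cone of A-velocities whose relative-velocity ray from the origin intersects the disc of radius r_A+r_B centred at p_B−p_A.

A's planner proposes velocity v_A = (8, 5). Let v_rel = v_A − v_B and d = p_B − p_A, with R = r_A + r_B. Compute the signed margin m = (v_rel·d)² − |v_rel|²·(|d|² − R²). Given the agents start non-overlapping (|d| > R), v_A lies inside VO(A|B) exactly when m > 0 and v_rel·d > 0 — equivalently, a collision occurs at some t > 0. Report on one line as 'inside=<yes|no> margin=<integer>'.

d = (6, 5),  |d|² = 61;  R = 6+1 = 7,  c = 61−7² = 12
v_rel = (6, 8),  |v_rel|² = 100;  v_rel·d = (6)·(6) + (8)·(5) = 76
100·t² − 152·t + 12 = 0  ⇒  m = 76² − 100·12 = 4576
m = 4576 > 0,  v_rel·d = 76 > 0  ⇒  inside

inside=yes margin=4576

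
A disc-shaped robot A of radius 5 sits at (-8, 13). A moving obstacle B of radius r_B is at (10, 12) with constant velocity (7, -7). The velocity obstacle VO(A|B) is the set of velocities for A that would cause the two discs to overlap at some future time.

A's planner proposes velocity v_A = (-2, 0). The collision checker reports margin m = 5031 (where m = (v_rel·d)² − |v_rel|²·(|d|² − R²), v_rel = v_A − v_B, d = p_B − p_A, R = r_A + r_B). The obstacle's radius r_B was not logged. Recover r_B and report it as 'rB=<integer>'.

m = 5031
d = (18, -1);  v_rel = (-9, 7),  |v_rel|² = 130
v_rel×d = (-9)·(-1) − (7)·(18) = -117
since m = R²·130 − (-117)²:  R² = (13689 + 5031) / 130 = 144
R = √144 = 12  ⇒  r_B = 12 − 5 = 7

rB=7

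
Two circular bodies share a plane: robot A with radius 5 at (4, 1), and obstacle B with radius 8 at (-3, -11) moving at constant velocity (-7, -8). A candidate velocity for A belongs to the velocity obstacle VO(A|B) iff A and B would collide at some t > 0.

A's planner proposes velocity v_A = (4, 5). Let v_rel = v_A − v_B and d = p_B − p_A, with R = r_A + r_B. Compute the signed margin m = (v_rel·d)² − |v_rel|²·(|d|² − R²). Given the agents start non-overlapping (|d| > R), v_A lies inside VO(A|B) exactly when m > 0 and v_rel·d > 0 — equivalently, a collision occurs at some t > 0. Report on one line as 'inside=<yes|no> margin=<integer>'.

d = (-7, -12),  |d|² = 193;  R = 5+8 = 13,  c = 193−13² = 24
v_rel = (11, 13),  |v_rel|² = 290;  v_rel·d = (11)·(-7) + (13)·(-12) = -233
290·t² + 466·t + 24 = 0  ⇒  m = (-233)² − 290·24 = 47329
m = 47329 > 0,  v_rel·d = -233 < 0  ⇒  outside

inside=no margin=47329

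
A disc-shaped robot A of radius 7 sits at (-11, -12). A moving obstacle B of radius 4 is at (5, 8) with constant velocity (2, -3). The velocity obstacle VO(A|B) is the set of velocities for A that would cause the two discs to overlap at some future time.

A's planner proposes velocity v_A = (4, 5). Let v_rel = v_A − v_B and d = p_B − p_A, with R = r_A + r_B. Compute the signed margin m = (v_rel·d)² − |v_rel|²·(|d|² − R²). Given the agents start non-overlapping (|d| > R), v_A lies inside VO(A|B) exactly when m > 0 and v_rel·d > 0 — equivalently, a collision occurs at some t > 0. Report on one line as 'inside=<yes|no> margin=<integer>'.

d = (16, 20),  |d|² = 656;  R = 7+4 = 11,  c = 656−11² = 535
v_rel = (2, 8),  |v_rel|² = 68;  v_rel·d = (2)·(16) + (8)·(20) = 192
68·t² − 384·t + 535 = 0  ⇒  m = 192² − 68·535 = 484
m = 484 > 0,  v_rel·d = 192 > 0  ⇒  inside

inside=yes margin=484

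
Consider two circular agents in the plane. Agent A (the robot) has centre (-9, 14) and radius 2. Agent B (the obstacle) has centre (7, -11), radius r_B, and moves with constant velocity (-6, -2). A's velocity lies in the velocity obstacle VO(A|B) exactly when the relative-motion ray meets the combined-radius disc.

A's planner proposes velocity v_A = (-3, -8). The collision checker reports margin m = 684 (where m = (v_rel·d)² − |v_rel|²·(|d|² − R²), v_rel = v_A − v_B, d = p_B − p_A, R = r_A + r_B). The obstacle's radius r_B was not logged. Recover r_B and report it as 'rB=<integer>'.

m = 684
d = (16, -25);  v_rel = (3, -6),  |v_rel|² = 45
v_rel×d = (3)·(-25) − (-6)·(16) = 21
since m = R²·45 − 21²:  R² = (441 + 684) / 45 = 25
R = √25 = 5  ⇒  r_B = 5 − 2 = 3

rB=3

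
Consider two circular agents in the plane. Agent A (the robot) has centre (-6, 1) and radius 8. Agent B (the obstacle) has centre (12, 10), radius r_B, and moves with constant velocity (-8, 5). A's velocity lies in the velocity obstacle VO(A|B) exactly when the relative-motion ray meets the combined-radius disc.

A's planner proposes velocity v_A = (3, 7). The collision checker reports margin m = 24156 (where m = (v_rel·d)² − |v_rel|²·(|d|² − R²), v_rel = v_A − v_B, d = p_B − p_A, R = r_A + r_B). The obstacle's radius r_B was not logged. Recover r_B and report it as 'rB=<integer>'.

m = 24156
d = (18, 9);  v_rel = (11, 2),  |v_rel|² = 125
v_rel×d = (11)·(9) − (2)·(18) = 63
since m = R²·125 − 63²:  R² = (3969 + 24156) / 125 = 225
R = √225 = 15  ⇒  r_B = 15 − 8 = 7

rB=7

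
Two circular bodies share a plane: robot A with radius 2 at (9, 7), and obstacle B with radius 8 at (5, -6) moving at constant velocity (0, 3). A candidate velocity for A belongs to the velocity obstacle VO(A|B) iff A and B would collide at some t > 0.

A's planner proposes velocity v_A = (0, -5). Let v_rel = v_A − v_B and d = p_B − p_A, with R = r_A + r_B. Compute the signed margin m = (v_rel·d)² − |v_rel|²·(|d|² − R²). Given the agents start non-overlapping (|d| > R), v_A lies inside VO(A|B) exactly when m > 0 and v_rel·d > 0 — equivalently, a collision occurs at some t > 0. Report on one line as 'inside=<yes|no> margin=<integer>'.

d = (-4, -13),  |d|² = 185;  R = 2+8 = 10,  c = 185−10² = 85
v_rel = (0, -8),  |v_rel|² = 64;  v_rel·d = (0)·(-4) + (-8)·(-13) = 104
64·t² − 208·t + 85 = 0  ⇒  m = 104² − 64·85 = 5376
m = 5376 > 0,  v_rel·d = 104 > 0  ⇒  inside

inside=yes margin=5376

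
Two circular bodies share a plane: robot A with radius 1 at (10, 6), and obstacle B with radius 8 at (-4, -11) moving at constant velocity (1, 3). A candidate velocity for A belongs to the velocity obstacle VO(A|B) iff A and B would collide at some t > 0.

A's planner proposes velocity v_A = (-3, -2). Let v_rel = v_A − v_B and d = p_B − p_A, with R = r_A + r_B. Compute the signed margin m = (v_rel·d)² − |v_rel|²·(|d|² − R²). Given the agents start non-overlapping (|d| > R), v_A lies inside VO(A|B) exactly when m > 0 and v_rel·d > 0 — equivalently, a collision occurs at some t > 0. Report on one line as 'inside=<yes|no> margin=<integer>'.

d = (-14, -17),  |d|² = 485;  R = 1+8 = 9,  c = 485−9² = 404
v_rel = (-4, -5),  |v_rel|² = 41;  v_rel·d = (-4)·(-14) + (-5)·(-17) = 141
41·t² − 282·t + 404 = 0  ⇒  m = 141² − 41·404 = 3317
m = 3317 > 0,  v_rel·d = 141 > 0  ⇒  inside

inside=yes margin=3317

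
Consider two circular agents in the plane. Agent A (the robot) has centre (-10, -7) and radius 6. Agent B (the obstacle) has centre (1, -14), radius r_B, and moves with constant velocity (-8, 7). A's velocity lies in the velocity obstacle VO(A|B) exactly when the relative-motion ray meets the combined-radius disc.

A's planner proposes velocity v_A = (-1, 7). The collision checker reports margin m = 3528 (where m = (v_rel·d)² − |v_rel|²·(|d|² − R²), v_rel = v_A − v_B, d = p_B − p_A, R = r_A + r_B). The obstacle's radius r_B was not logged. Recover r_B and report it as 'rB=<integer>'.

m = 3528
d = (11, -7);  v_rel = (7, 0),  |v_rel|² = 49
v_rel×d = (7)·(-7) − (0)·(11) = -49
since m = R²·49 − (-49)²:  R² = (2401 + 3528) / 49 = 121
R = √121 = 11  ⇒  r_B = 11 − 6 = 5

rB=5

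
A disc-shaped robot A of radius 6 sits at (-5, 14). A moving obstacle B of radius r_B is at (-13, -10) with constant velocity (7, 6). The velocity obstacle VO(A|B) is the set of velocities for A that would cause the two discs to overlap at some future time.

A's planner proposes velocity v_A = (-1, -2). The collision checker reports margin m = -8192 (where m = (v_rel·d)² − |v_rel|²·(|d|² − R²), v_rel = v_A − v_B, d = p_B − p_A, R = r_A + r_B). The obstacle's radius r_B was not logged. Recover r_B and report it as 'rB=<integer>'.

m = -8192
d = (-8, -24);  v_rel = (-8, -8),  |v_rel|² = 128
v_rel×d = (-8)·(-24) − (-8)·(-8) = 128
since m = R²·128 − 128²:  R² = (16384 + -8192) / 128 = 64
R = √64 = 8  ⇒  r_B = 8 − 6 = 2

rB=2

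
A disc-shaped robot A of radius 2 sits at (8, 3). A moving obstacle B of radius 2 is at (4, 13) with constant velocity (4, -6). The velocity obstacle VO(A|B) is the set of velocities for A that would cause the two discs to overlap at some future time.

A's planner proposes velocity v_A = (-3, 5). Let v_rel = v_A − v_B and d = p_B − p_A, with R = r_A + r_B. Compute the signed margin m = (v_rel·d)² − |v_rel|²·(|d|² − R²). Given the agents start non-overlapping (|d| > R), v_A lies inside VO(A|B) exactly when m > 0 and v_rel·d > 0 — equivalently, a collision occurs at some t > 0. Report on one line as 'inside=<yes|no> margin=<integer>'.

d = (-4, 10),  |d|² = 116;  R = 2+2 = 4,  c = 116−4² = 100
v_rel = (-7, 11),  |v_rel|² = 170;  v_rel·d = (-7)·(-4) + (11)·(10) = 138
170·t² − 276·t + 100 = 0  ⇒  m = 138² − 170·100 = 2044
m = 2044 > 0,  v_rel·d = 138 > 0  ⇒  inside

inside=yes margin=2044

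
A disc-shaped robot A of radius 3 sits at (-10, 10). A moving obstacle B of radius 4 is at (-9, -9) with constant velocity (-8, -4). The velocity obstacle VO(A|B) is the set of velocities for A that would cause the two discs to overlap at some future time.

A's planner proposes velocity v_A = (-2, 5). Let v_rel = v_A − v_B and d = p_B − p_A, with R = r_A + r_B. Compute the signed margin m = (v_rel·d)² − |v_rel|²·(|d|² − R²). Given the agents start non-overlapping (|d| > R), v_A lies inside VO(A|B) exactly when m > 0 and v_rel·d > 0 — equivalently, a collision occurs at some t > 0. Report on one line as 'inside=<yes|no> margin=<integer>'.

d = (1, -19),  |d|² = 362;  R = 3+4 = 7,  c = 362−7² = 313
v_rel = (6, 9),  |v_rel|² = 117;  v_rel·d = (6)·(1) + (9)·(-19) = -165
117·t² + 330·t + 313 = 0  ⇒  m = (-165)² − 117·313 = -9396
m = -9396 < 0,  v_rel·d = -165 < 0  ⇒  outside

inside=no margin=-9396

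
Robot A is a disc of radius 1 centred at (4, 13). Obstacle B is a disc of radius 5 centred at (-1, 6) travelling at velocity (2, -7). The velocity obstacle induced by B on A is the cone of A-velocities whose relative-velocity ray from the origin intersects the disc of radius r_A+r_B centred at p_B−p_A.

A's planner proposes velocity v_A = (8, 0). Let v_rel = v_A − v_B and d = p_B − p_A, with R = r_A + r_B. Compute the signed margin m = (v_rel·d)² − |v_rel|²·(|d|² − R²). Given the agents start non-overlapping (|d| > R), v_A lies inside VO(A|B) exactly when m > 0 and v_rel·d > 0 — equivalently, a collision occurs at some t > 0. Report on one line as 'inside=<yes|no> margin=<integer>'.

d = (-5, -7),  |d|² = 74;  R = 1+5 = 6,  c = 74−6² = 38
v_rel = (6, 7),  |v_rel|² = 85;  v_rel·d = (6)·(-5) + (7)·(-7) = -79
85·t² + 158·t + 38 = 0  ⇒  m = (-79)² − 85·38 = 3011
m = 3011 > 0,  v_rel·d = -79 < 0  ⇒  outside

inside=no margin=3011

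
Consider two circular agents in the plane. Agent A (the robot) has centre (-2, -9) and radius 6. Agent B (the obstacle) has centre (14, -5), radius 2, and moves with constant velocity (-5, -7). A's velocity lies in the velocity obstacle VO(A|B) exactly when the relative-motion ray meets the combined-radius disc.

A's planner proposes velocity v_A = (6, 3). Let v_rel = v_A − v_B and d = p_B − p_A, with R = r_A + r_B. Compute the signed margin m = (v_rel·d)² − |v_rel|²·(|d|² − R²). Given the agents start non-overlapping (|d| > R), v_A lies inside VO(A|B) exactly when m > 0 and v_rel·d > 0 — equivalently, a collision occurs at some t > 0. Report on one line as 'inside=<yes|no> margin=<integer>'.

d = (16, 4),  |d|² = 272;  R = 6+2 = 8,  c = 272−8² = 208
v_rel = (11, 10),  |v_rel|² = 221;  v_rel·d = (11)·(16) + (10)·(4) = 216
221·t² − 432·t + 208 = 0  ⇒  m = 216² − 221·208 = 688
m = 688 > 0,  v_rel·d = 216 > 0  ⇒  inside

inside=yes margin=688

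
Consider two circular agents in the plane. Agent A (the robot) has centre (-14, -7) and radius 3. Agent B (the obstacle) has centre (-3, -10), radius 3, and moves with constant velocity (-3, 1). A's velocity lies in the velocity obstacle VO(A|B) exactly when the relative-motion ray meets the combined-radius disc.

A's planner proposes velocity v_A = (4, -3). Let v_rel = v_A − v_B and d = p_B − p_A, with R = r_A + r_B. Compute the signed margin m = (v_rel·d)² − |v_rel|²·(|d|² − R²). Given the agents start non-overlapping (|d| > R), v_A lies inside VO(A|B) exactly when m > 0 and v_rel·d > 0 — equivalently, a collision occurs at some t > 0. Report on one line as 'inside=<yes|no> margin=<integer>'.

d = (11, -3),  |d|² = 130;  R = 3+3 = 6,  c = 130−6² = 94
v_rel = (7, -4),  |v_rel|² = 65;  v_rel·d = (7)·(11) + (-4)·(-3) = 89
65·t² − 178·t + 94 = 0  ⇒  m = 89² − 65·94 = 1811
m = 1811 > 0,  v_rel·d = 89 > 0  ⇒  inside

inside=yes margin=1811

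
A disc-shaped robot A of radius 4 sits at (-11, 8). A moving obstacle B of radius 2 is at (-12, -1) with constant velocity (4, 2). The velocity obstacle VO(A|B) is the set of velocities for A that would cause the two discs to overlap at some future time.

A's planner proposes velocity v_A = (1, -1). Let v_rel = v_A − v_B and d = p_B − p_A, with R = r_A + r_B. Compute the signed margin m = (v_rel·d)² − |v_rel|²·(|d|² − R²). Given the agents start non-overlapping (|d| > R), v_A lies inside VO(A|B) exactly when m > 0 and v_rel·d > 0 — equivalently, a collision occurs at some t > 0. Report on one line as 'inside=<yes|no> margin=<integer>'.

d = (-1, -9),  |d|² = 82;  R = 4+2 = 6,  c = 82−6² = 46
v_rel = (-3, -3),  |v_rel|² = 18;  v_rel·d = (-3)·(-1) + (-3)·(-9) = 30
18·t² − 60·t + 46 = 0  ⇒  m = 30² − 18·46 = 72
m = 72 > 0,  v_rel·d = 30 > 0  ⇒  inside

inside=yes margin=72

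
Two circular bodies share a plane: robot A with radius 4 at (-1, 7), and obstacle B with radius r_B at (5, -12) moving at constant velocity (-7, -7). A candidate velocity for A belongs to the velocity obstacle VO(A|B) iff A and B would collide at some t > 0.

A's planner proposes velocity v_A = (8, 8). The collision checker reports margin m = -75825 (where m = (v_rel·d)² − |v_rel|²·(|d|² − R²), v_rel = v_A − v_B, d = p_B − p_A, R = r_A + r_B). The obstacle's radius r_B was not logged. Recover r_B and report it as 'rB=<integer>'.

m = -75825
d = (6, -19);  v_rel = (15, 15),  |v_rel|² = 450
v_rel×d = (15)·(-19) − (15)·(6) = -375
since m = R²·450 − (-375)²:  R² = (140625 + -75825) / 450 = 144
R = √144 = 12  ⇒  r_B = 12 − 4 = 8

rB=8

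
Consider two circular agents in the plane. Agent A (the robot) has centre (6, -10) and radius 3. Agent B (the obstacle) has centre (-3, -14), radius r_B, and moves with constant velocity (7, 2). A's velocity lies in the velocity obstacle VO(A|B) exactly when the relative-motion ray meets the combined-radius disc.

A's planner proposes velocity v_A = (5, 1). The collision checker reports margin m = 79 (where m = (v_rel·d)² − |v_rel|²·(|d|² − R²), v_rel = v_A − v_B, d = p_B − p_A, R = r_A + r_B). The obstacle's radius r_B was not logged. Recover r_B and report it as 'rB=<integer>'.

m = 79
d = (-9, -4);  v_rel = (-2, -1),  |v_rel|² = 5
v_rel×d = (-2)·(-4) − (-1)·(-9) = -1
since m = R²·5 − (-1)²:  R² = (1 + 79) / 5 = 16
R = √16 = 4  ⇒  r_B = 4 − 3 = 1

rB=1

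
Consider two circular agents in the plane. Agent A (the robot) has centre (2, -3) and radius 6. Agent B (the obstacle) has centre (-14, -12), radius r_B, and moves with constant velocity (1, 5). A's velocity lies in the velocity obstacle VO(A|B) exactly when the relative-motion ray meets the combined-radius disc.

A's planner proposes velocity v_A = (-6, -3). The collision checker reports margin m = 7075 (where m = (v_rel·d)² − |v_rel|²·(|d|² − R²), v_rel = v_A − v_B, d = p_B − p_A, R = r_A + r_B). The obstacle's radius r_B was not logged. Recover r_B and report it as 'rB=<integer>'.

m = 7075
d = (-16, -9);  v_rel = (-7, -8),  |v_rel|² = 113
v_rel×d = (-7)·(-9) − (-8)·(-16) = -65
since m = R²·113 − (-65)²:  R² = (4225 + 7075) / 113 = 100
R = √100 = 10  ⇒  r_B = 10 − 6 = 4

rB=4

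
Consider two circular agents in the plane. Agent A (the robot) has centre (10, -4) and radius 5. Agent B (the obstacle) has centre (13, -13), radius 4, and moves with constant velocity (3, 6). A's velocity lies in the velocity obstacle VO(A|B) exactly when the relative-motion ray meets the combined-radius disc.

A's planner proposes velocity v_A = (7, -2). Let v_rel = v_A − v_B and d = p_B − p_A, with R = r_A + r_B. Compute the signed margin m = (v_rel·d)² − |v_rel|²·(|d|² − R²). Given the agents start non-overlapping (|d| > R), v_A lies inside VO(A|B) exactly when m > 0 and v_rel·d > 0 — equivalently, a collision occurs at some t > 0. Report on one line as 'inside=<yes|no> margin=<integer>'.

d = (3, -9),  |d|² = 90;  R = 5+4 = 9,  c = 90−9² = 9
v_rel = (4, -8),  |v_rel|² = 80;  v_rel·d = (4)·(3) + (-8)·(-9) = 84
80·t² − 168·t + 9 = 0  ⇒  m = 84² − 80·9 = 6336
m = 6336 > 0,  v_rel·d = 84 > 0  ⇒  inside

inside=yes margin=6336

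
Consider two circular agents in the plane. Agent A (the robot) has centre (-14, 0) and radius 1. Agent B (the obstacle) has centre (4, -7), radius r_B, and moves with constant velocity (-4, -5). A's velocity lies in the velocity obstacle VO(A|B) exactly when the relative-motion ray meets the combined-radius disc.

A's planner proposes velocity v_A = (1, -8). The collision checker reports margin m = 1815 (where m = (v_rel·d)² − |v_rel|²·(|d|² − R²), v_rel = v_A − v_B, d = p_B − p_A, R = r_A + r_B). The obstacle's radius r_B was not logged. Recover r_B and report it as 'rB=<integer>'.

m = 1815
d = (18, -7);  v_rel = (5, -3),  |v_rel|² = 34
v_rel×d = (5)·(-7) − (-3)·(18) = 19
since m = R²·34 − 19²:  R² = (361 + 1815) / 34 = 64
R = √64 = 8  ⇒  r_B = 8 − 1 = 7

rB=7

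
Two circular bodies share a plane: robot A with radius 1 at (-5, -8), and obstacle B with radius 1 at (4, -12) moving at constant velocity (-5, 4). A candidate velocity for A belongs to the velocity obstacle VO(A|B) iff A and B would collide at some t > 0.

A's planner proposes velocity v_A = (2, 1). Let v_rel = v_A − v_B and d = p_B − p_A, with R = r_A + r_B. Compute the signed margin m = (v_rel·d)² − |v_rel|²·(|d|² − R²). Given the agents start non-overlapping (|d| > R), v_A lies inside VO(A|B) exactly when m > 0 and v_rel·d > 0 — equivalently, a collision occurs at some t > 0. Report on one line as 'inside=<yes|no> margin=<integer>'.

d = (9, -4),  |d|² = 97;  R = 1+1 = 2,  c = 97−2² = 93
v_rel = (7, -3),  |v_rel|² = 58;  v_rel·d = (7)·(9) + (-3)·(-4) = 75
58·t² − 150·t + 93 = 0  ⇒  m = 75² − 58·93 = 231
m = 231 > 0,  v_rel·d = 75 > 0  ⇒  inside

inside=yes margin=231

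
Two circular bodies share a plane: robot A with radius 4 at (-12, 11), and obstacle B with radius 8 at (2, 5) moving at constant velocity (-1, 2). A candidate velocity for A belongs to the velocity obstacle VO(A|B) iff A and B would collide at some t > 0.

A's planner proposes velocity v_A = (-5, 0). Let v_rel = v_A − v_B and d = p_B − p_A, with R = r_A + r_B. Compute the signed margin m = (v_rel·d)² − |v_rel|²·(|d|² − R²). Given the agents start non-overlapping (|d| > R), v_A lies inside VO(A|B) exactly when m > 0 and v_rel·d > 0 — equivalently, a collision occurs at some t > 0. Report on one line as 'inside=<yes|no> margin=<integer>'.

d = (14, -6),  |d|² = 232;  R = 4+8 = 12,  c = 232−12² = 88
v_rel = (-4, -2),  |v_rel|² = 20;  v_rel·d = (-4)·(14) + (-2)·(-6) = -44
20·t² + 88·t + 88 = 0  ⇒  m = (-44)² − 20·88 = 176
m = 176 > 0,  v_rel·d = -44 < 0  ⇒  outside

inside=no margin=176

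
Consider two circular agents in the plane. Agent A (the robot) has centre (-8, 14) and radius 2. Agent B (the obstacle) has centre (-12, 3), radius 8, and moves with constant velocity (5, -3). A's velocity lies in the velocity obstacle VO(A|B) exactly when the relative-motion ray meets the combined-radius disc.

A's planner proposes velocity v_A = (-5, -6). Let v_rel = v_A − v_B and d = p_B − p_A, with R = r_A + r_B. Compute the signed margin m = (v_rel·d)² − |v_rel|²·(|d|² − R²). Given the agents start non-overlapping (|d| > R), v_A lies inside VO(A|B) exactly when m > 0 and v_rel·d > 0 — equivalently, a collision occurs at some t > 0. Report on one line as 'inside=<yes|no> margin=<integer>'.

d = (-4, -11),  |d|² = 137;  R = 2+8 = 10,  c = 137−10² = 37
v_rel = (-10, -3),  |v_rel|² = 109;  v_rel·d = (-10)·(-4) + (-3)·(-11) = 73
109·t² − 146·t + 37 = 0  ⇒  m = 73² − 109·37 = 1296
m = 1296 > 0,  v_rel·d = 73 > 0  ⇒  inside

inside=yes margin=1296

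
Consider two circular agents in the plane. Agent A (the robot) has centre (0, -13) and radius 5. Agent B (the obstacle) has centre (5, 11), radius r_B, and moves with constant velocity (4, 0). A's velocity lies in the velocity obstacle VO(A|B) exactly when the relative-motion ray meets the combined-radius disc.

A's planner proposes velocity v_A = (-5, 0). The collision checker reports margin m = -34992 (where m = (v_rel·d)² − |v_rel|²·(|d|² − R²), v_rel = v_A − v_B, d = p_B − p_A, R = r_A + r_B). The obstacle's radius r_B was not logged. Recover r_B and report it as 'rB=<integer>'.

m = -34992
d = (5, 24);  v_rel = (-9, 0),  |v_rel|² = 81
v_rel×d = (-9)·(24) − (0)·(5) = -216
since m = R²·81 − (-216)²:  R² = (46656 + -34992) / 81 = 144
R = √144 = 12  ⇒  r_B = 12 − 5 = 7

rB=7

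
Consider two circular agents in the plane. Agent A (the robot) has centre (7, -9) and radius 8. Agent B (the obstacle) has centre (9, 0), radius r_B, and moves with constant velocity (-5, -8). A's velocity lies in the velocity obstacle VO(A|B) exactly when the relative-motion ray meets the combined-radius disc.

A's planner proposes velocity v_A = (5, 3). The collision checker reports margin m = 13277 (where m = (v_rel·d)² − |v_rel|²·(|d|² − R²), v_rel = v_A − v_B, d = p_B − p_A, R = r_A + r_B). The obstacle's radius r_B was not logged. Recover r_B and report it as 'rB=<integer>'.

m = 13277
d = (2, 9);  v_rel = (10, 11),  |v_rel|² = 221
v_rel×d = (10)·(9) − (11)·(2) = 68
since m = R²·221 − 68²:  R² = (4624 + 13277) / 221 = 81
R = √81 = 9  ⇒  r_B = 9 − 8 = 1

rB=1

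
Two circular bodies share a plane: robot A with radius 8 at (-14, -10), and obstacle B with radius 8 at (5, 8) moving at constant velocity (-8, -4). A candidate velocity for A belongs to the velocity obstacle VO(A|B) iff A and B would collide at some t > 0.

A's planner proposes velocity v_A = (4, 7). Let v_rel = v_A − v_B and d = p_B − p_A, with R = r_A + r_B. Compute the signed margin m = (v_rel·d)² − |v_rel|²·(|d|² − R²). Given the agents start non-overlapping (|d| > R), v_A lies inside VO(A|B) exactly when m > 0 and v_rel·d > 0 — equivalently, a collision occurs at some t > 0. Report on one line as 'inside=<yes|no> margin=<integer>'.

d = (19, 18),  |d|² = 685;  R = 8+8 = 16,  c = 685−16² = 429
v_rel = (12, 11),  |v_rel|² = 265;  v_rel·d = (12)·(19) + (11)·(18) = 426
265·t² − 852·t + 429 = 0  ⇒  m = 426² − 265·429 = 67791
m = 67791 > 0,  v_rel·d = 426 > 0  ⇒  inside

inside=yes margin=67791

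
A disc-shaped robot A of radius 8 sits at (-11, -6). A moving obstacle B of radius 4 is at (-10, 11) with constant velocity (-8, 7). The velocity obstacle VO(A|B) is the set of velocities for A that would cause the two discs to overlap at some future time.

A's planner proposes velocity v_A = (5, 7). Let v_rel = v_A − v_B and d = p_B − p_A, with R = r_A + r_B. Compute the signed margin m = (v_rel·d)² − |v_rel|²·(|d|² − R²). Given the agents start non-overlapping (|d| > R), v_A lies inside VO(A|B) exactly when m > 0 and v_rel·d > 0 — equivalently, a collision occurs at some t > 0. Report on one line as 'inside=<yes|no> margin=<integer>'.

d = (1, 17),  |d|² = 290;  R = 8+4 = 12,  c = 290−12² = 146
v_rel = (13, 0),  |v_rel|² = 169;  v_rel·d = (13)·(1) + (0)·(17) = 13
169·t² − 26·t + 146 = 0  ⇒  m = 13² − 169·146 = -24505
m = -24505 < 0,  v_rel·d = 13 > 0  ⇒  outside

inside=no margin=-24505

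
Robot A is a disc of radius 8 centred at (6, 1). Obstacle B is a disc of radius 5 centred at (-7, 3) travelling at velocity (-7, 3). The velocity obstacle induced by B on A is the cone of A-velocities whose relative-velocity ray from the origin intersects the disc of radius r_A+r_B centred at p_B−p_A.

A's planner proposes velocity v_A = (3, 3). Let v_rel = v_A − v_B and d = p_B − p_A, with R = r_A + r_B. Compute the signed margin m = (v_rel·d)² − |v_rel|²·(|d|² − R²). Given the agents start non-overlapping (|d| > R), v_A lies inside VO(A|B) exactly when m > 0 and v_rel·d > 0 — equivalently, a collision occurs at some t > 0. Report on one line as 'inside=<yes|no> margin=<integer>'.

d = (-13, 2),  |d|² = 173;  R = 8+5 = 13,  c = 173−13² = 4
v_rel = (10, 0),  |v_rel|² = 100;  v_rel·d = (10)·(-13) + (0)·(2) = -130
100·t² + 260·t + 4 = 0  ⇒  m = (-130)² − 100·4 = 16500
m = 16500 > 0,  v_rel·d = -130 < 0  ⇒  outside

inside=no margin=16500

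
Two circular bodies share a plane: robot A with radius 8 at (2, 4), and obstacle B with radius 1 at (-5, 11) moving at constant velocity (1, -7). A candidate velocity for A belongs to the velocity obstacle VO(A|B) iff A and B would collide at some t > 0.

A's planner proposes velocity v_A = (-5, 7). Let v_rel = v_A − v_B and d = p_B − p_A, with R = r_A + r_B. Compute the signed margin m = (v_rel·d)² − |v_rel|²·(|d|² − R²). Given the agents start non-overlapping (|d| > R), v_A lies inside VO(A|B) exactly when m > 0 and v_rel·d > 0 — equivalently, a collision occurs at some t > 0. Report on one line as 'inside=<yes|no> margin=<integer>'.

d = (-7, 7),  |d|² = 98;  R = 8+1 = 9,  c = 98−9² = 17
v_rel = (-6, 14),  |v_rel|² = 232;  v_rel·d = (-6)·(-7) + (14)·(7) = 140
232·t² − 280·t + 17 = 0  ⇒  m = 140² − 232·17 = 15656
m = 15656 > 0,  v_rel·d = 140 > 0  ⇒  inside

inside=yes margin=15656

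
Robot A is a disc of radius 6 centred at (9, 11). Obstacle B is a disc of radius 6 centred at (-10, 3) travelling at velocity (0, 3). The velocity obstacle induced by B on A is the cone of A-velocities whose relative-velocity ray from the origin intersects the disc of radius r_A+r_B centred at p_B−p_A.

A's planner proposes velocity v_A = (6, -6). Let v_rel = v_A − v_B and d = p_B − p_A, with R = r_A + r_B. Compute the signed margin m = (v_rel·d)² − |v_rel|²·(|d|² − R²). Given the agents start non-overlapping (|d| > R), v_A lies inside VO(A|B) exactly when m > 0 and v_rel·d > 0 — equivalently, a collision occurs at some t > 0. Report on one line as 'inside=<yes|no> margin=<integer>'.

d = (-19, -8),  |d|² = 425;  R = 6+6 = 12,  c = 425−12² = 281
v_rel = (6, -9),  |v_rel|² = 117;  v_rel·d = (6)·(-19) + (-9)·(-8) = -42
117·t² + 84·t + 281 = 0  ⇒  m = (-42)² − 117·281 = -31113
m = -31113 < 0,  v_rel·d = -42 < 0  ⇒  outside

inside=no margin=-31113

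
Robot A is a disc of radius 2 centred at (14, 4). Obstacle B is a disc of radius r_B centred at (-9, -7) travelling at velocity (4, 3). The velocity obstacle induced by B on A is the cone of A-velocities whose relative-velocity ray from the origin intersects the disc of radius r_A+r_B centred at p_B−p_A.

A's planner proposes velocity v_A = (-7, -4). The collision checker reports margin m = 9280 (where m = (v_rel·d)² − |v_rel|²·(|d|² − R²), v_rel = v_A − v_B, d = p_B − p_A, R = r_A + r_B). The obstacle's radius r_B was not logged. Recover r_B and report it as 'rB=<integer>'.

m = 9280
d = (-23, -11);  v_rel = (-11, -7),  |v_rel|² = 170
v_rel×d = (-11)·(-11) − (-7)·(-23) = -40
since m = R²·170 − (-40)²:  R² = (1600 + 9280) / 170 = 64
R = √64 = 8  ⇒  r_B = 8 − 2 = 6

rB=6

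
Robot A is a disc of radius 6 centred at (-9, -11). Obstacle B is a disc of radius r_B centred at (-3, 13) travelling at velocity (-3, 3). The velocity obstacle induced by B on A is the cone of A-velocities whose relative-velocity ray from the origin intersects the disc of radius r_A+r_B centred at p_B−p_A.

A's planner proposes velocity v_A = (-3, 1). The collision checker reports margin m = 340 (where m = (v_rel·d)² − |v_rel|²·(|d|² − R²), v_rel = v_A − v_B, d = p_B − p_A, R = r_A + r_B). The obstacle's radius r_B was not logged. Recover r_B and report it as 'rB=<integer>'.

m = 340
d = (6, 24);  v_rel = (0, -2),  |v_rel|² = 4
v_rel×d = (0)·(24) − (-2)·(6) = 12
since m = R²·4 − 12²:  R² = (144 + 340) / 4 = 121
R = √121 = 11  ⇒  r_B = 11 − 6 = 5

rB=5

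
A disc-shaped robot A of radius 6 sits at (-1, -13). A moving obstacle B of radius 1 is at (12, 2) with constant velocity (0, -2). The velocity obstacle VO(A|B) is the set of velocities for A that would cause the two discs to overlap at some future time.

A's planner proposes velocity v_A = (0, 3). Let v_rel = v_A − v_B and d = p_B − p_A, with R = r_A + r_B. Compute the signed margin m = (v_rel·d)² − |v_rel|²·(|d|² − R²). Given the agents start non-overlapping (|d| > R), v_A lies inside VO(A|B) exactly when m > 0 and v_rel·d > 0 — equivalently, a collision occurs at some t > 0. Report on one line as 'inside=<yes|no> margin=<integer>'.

d = (13, 15),  |d|² = 394;  R = 6+1 = 7,  c = 394−7² = 345
v_rel = (0, 5),  |v_rel|² = 25;  v_rel·d = (0)·(13) + (5)·(15) = 75
25·t² − 150·t + 345 = 0  ⇒  m = 75² − 25·345 = -3000
m = -3000 < 0,  v_rel·d = 75 > 0  ⇒  outside

inside=no margin=-3000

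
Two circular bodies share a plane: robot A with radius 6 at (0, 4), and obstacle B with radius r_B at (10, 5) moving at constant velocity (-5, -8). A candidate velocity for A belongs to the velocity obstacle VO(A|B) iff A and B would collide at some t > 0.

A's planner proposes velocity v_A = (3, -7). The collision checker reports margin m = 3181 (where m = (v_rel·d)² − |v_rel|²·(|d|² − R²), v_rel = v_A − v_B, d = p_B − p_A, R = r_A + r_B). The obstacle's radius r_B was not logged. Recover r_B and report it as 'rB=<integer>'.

m = 3181
d = (10, 1);  v_rel = (8, 1),  |v_rel|² = 65
v_rel×d = (8)·(1) − (1)·(10) = -2
since m = R²·65 − (-2)²:  R² = (4 + 3181) / 65 = 49
R = √49 = 7  ⇒  r_B = 7 − 6 = 1

rB=1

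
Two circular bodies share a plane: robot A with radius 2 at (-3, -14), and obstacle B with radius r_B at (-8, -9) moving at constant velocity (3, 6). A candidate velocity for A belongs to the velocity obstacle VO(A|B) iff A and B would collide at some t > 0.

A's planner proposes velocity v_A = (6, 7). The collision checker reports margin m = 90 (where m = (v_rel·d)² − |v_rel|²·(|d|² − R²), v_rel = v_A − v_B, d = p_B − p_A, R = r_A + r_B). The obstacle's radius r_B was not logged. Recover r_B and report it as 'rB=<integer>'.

m = 90
d = (-5, 5);  v_rel = (3, 1),  |v_rel|² = 10
v_rel×d = (3)·(5) − (1)·(-5) = 20
since m = R²·10 − 20²:  R² = (400 + 90) / 10 = 49
R = √49 = 7  ⇒  r_B = 7 − 2 = 5

rB=5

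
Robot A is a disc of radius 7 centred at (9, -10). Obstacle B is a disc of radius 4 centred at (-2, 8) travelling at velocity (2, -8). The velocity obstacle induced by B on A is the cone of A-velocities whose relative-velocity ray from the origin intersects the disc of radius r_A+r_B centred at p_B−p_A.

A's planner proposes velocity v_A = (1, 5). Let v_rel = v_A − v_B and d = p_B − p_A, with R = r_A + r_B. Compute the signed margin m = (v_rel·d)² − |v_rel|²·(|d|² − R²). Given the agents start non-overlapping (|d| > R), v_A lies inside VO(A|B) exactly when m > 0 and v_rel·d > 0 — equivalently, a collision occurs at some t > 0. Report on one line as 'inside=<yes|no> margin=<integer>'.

d = (-11, 18),  |d|² = 445;  R = 7+4 = 11,  c = 445−11² = 324
v_rel = (-1, 13),  |v_rel|² = 170;  v_rel·d = (-1)·(-11) + (13)·(18) = 245
170·t² − 490·t + 324 = 0  ⇒  m = 245² − 170·324 = 4945
m = 4945 > 0,  v_rel·d = 245 > 0  ⇒  inside

inside=yes margin=4945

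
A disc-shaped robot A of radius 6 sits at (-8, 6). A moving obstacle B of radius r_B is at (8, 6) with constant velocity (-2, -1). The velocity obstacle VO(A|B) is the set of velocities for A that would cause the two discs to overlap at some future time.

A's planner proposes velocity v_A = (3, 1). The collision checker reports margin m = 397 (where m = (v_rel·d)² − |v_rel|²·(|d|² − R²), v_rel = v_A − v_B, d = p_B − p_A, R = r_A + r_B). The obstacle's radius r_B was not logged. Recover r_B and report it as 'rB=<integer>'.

m = 397
d = (16, 0);  v_rel = (5, 2),  |v_rel|² = 29
v_rel×d = (5)·(0) − (2)·(16) = -32
since m = R²·29 − (-32)²:  R² = (1024 + 397) / 29 = 49
R = √49 = 7  ⇒  r_B = 7 − 6 = 1

rB=1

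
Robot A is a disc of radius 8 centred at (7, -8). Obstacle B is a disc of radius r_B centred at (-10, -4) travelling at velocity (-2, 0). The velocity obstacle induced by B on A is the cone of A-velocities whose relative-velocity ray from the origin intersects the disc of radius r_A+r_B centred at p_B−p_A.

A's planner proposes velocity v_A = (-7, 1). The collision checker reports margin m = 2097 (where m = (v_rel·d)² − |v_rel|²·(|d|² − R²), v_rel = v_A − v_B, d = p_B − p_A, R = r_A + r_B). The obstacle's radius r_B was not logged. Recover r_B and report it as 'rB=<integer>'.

m = 2097
d = (-17, 4);  v_rel = (-5, 1),  |v_rel|² = 26
v_rel×d = (-5)·(4) − (1)·(-17) = -3
since m = R²·26 − (-3)²:  R² = (9 + 2097) / 26 = 81
R = √81 = 9  ⇒  r_B = 9 − 8 = 1

rB=1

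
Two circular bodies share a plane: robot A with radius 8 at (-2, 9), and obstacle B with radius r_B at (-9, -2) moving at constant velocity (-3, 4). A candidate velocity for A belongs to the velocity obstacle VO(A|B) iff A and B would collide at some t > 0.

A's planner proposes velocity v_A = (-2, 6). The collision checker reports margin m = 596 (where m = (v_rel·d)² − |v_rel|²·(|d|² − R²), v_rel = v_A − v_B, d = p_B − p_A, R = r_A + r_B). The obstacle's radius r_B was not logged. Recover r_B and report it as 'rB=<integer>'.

m = 596
d = (-7, -11);  v_rel = (1, 2),  |v_rel|² = 5
v_rel×d = (1)·(-11) − (2)·(-7) = 3
since m = R²·5 − 3²:  R² = (9 + 596) / 5 = 121
R = √121 = 11  ⇒  r_B = 11 − 8 = 3

rB=3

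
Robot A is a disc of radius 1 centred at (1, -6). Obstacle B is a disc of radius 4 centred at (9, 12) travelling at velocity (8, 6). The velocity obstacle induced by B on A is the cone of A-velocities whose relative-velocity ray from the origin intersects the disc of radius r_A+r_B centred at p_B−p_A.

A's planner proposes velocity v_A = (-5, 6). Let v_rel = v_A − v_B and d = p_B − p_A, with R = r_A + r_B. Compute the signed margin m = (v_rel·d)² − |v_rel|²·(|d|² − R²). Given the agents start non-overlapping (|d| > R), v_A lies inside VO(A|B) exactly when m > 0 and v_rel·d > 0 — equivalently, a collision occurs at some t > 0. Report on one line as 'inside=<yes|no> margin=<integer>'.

d = (8, 18),  |d|² = 388;  R = 1+4 = 5,  c = 388−5² = 363
v_rel = (-13, 0),  |v_rel|² = 169;  v_rel·d = (-13)·(8) + (0)·(18) = -104
169·t² + 208·t + 363 = 0  ⇒  m = (-104)² − 169·363 = -50531
m = -50531 < 0,  v_rel·d = -104 < 0  ⇒  outside

inside=no margin=-50531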